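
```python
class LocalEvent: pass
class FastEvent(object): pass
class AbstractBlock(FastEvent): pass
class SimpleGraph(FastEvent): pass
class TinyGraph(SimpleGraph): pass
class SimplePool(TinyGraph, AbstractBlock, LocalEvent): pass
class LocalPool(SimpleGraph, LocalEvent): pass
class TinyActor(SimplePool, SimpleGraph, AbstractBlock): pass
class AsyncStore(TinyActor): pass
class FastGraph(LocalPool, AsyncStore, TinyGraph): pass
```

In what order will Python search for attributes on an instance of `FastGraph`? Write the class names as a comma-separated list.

L[FastGraph] = FastGraph + merge(L[LocalPool], L[AsyncStore], L[TinyGraph], [LocalPool AsyncStore TinyGraph])
  take LocalPool:  [LocalPool SimpleGraph FastEvent LocalEvent object] + [AsyncStore TinyActor SimplePool TinyGraph SimpleGraph AbstractBlock FastEvent LocalEvent object] + [TinyGraph SimpleGraph FastEvent object] + [LocalPool AsyncStore TinyGraph]
  take AsyncStore:  [SimpleGraph FastEvent LocalEvent object] + [AsyncStore TinyActor SimplePool TinyGraph SimpleGraph AbstractBlock FastEvent LocalEvent object] + [TinyGraph SimpleGraph FastEvent object] + [AsyncStore TinyGraph]
  take TinyActor:  [SimpleGraph FastEvent LocalEvent object] + [TinyActor SimplePool TinyGraph SimpleGraph AbstractBlock FastEvent LocalEvent object] + [TinyGraph SimpleGraph FastEvent object] + [TinyGraph]
  take SimplePool:  [SimpleGraph FastEvent LocalEvent object] + [SimplePool TinyGraph SimpleGraph AbstractBlock FastEvent LocalEvent object] + [TinyGraph SimpleGraph FastEvent object] + [TinyGraph]
  take TinyGraph:  [SimpleGraph FastEvent LocalEvent object] + [TinyGraph SimpleGraph AbstractBlock FastEvent LocalEvent object] + [TinyGraph SimpleGraph FastEvent object] + [TinyGraph]
  take SimpleGraph:  [SimpleGraph FastEvent LocalEvent object] + [SimpleGraph AbstractBlock FastEvent LocalEvent object] + [SimpleGraph FastEvent object]
  take AbstractBlock:  [FastEvent LocalEvent object] + [AbstractBlock FastEvent LocalEvent object] + [FastEvent object]
  take FastEvent:  [FastEvent LocalEvent object] + [FastEvent LocalEvent object] + [FastEvent object]
  take LocalEvent:  [LocalEvent object] + [LocalEvent object] + [object]
  take object:  [object] + [object] + [object]

FastGraph, LocalPool, AsyncStore, TinyActor, SimplePool, TinyGraph, SimpleGraph, AbstractBlock, FastEvent, LocalEvent, object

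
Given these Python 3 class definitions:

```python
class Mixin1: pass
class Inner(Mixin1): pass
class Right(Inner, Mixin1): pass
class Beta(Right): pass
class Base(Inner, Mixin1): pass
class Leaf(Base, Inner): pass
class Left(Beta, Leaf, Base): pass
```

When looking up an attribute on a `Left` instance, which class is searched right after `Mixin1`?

L[Left] = Left + merge(L[Beta], L[Leaf], L[Base], [Beta Leaf Base])
  take Beta:  [Beta Right Inner Mixin1 object] + [Leaf Base Inner Mixin1 object] + [Base Inner Mixin1 object] + [Beta Leaf Base]
  take Right:  [Right Inner Mixin1 object] + [Leaf Base Inner Mixin1 object] + [Base Inner Mixin1 object] + [Leaf Base]
  take Leaf:  [Inner Mixin1 object] + [Leaf Base Inner Mixin1 object] + [Base Inner Mixin1 object] + [Leaf Base]
  take Base:  [Inner Mixin1 object] + [Base Inner Mixin1 object] + [Base Inner Mixin1 object] + [Base]
  take Inner:  [Inner Mixin1 object] + [Inner Mixin1 object] + [Inner Mixin1 object]
  take Mixin1:  [Mixin1 object] + [Mixin1 object] + [Mixin1 object]
  take object:  [object] + [object] + [object]
MRO: Left Beta Right Leaf Base Inner Mixin1 object
Mixin1 is at position 6; next is object.

object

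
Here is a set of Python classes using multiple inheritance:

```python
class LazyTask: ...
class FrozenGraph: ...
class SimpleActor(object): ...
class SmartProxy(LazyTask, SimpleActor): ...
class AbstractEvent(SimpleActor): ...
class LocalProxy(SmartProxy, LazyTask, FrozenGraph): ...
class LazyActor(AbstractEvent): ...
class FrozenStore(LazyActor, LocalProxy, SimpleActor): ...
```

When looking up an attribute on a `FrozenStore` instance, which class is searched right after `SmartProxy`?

L[FrozenStore] = FrozenStore + merge(L[LazyActor], L[LocalProxy], L[SimpleActor], [LazyActor LocalProxy SimpleActor])
  take LazyActor:  [LazyActor AbstractEvent SimpleActor object] + [LocalProxy SmartProxy LazyTask SimpleActor FrozenGraph object] + [SimpleActor object] + [LazyActor LocalProxy SimpleActor]
  take AbstractEvent:  [AbstractEvent SimpleActor object] + [LocalProxy SmartProxy LazyTask SimpleActor FrozenGraph object] + [SimpleActor object] + [LocalProxy SimpleActor]
  take LocalProxy:  [SimpleActor object] + [LocalProxy SmartProxy LazyTask SimpleActor FrozenGraph object] + [SimpleActor object] + [LocalProxy SimpleActor]
  take SmartProxy:  [SimpleActor object] + [SmartProxy LazyTask SimpleActor FrozenGraph object] + [SimpleActor object] + [SimpleActor]
  take LazyTask:  [SimpleActor object] + [LazyTask SimpleActor FrozenGraph object] + [SimpleActor object] + [SimpleActor]
  take SimpleActor:  [SimpleActor object] + [SimpleActor FrozenGraph object] + [SimpleActor object] + [SimpleActor]
  take FrozenGraph:  [object] + [FrozenGraph object] + [object]
  take object:  [object] + [object] + [object]
MRO: FrozenStore LazyActor AbstractEvent LocalProxy SmartProxy LazyTask SimpleActor FrozenGraph object
SmartProxy is at position 4; next is LazyTask.

LazyTask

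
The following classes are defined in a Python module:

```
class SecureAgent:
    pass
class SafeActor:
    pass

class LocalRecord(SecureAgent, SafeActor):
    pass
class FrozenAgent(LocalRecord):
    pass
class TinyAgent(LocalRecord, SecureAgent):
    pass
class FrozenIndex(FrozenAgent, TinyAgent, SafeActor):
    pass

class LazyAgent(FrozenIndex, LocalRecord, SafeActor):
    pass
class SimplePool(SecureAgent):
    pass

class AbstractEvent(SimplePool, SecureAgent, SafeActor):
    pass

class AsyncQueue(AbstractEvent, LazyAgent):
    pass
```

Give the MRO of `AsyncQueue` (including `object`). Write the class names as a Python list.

L[AsyncQueue] = AsyncQueue + merge(L[AbstractEvent], L[LazyAgent], [AbstractEvent LazyAgent])
  take AbstractEvent:  [AbstractEvent SimplePool SecureAgent SafeActor object] + [LazyAgent FrozenIndex FrozenAgent TinyAgent LocalRecord SecureAgent SafeActor object] + [AbstractEvent LazyAgent]
  take SimplePool:  [SimplePool SecureAgent SafeActor object] + [LazyAgent FrozenIndex FrozenAgent TinyAgent LocalRecord SecureAgent SafeActor object] + [LazyAgent]
  take LazyAgent:  [SecureAgent SafeActor object] + [LazyAgent FrozenIndex FrozenAgent TinyAgent LocalRecord SecureAgent SafeActor object] + [LazyAgent]
  take FrozenIndex:  [SecureAgent SafeActor object] + [FrozenIndex FrozenAgent TinyAgent LocalRecord SecureAgent SafeActor object]
  take FrozenAgent:  [SecureAgent SafeActor object] + [FrozenAgent TinyAgent LocalRecord SecureAgent SafeActor object]
  take TinyAgent:  [SecureAgent SafeActor object] + [TinyAgent LocalRecord SecureAgent SafeActor object]
  take LocalRecord:  [SecureAgent SafeActor object] + [LocalRecord SecureAgent SafeActor object]
  take SecureAgent:  [SecureAgent SafeActor object] + [SecureAgent SafeActor object]
  take SafeActor:  [SafeActor object] + [SafeActor object]
  take object:  [object] + [object]

[AsyncQueue, AbstractEvent, SimplePool, LazyAgent, FrozenIndex, FrozenAgent, TinyAgent, LocalRecord, SecureAgent, SafeActor, object]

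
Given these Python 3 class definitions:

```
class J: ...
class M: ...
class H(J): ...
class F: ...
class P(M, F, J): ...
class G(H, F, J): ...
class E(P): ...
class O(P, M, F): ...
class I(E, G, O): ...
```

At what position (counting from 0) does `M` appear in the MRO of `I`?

L[I] = I + merge(L[E], L[G], L[O], [E G O])
  take E:  [E P M F J object] + [G H F J object] + [O P M F J object] + [E G O]
  take G:  [P M F J object] + [G H F J object] + [O P M F J object] + [G O]
  take H:  [P M F J object] + [H F J object] + [O P M F J object] + [O]
  take O:  [P M F J object] + [F J object] + [O P M F J object] + [O]
  take P:  [P M F J object] + [F J object] + [P M F J object]
  take M:  [M F J object] + [F J object] + [M F J object]
  take F:  [F J object] + [F J object] + [F J object]
  take J:  [J object] + [J object] + [J object]
  take object:  [object] + [object] + [object]
MRO: I E G H O P M F J object
M sits at index 6.

6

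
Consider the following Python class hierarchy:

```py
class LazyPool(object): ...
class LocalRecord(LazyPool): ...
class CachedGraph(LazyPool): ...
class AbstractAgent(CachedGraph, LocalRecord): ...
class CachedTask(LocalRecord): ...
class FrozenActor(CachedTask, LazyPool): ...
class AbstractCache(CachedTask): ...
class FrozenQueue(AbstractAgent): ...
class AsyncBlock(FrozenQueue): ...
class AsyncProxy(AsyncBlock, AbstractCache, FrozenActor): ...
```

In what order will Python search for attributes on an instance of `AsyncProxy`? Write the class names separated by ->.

AsyncProxy -> AsyncBlock -> FrozenQueue -> AbstractAgent -> CachedGraph -> AbstractCache -> FrozenActor -> CachedTask -> LocalRecord -> LazyPool -> object

L[AsyncProxy] = AsyncProxy + merge(L[AsyncBlock], L[AbstractCache], L[FrozenActor], [AsyncBlock AbstractCache FrozenActor])
  take AsyncBlock:  [AsyncBlock FrozenQueue AbstractAgent CachedGraph LocalRecord LazyPool object] + [AbstractCache CachedTask LocalRecord LazyPool object] + [FrozenActor CachedTask LocalRecord LazyPool object] + [AsyncBlock AbstractCache FrozenActor]
  take FrozenQueue:  [FrozenQueue AbstractAgent CachedGraph LocalRecord LazyPool object] + [AbstractCache CachedTask LocalRecord LazyPool object] + [FrozenActor CachedTask LocalRecord LazyPool object] + [AbstractCache FrozenActor]
  take AbstractAgent:  [AbstractAgent CachedGraph LocalRecord LazyPool object] + [AbstractCache CachedTask LocalRecord LazyPool object] + [FrozenActor CachedTask LocalRecord LazyPool object] + [AbstractCache FrozenActor]
  take CachedGraph:  [CachedGraph LocalRecord LazyPool object] + [AbstractCache CachedTask LocalRecord LazyPool object] + [FrozenActor CachedTask LocalRecord LazyPool object] + [AbstractCache FrozenActor]
  take AbstractCache:  [LocalRecord LazyPool object] + [AbstractCache CachedTask LocalRecord LazyPool object] + [FrozenActor CachedTask LocalRecord LazyPool object] + [AbstractCache FrozenActor]
  take FrozenActor:  [LocalRecord LazyPool object] + [CachedTask LocalRecord LazyPool object] + [FrozenActor CachedTask LocalRecord LazyPool object] + [FrozenActor]
  take CachedTask:  [LocalRecord LazyPool object] + [CachedTask LocalRecord LazyPool object] + [CachedTask LocalRecord LazyPool object]
  take LocalRecord:  [LocalRecord LazyPool object] + [LocalRecord LazyPool object] + [LocalRecord LazyPool object]
  take LazyPool:  [LazyPool object] + [LazyPool object] + [LazyPool object]
  take object:  [object] + [object] + [object]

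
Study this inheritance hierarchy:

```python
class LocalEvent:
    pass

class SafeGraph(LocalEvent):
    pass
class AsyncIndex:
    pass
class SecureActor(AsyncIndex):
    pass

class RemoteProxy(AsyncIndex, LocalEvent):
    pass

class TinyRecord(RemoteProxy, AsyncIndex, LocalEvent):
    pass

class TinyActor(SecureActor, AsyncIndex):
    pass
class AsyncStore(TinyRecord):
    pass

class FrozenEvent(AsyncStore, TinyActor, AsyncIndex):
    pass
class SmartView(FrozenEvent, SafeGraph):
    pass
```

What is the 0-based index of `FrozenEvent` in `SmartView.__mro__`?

L[SmartView] = SmartView + merge(L[FrozenEvent], L[SafeGraph], [FrozenEvent SafeGraph])
  take FrozenEvent:  [FrozenEvent AsyncStore TinyRecord RemoteProxy TinyActor SecureActor AsyncIndex LocalEvent object] + [SafeGraph LocalEvent object] + [FrozenEvent SafeGraph]
  take AsyncStore:  [AsyncStore TinyRecord RemoteProxy TinyActor SecureActor AsyncIndex LocalEvent object] + [SafeGraph LocalEvent object] + [SafeGraph]
  take TinyRecord:  [TinyRecord RemoteProxy TinyActor SecureActor AsyncIndex LocalEvent object] + [SafeGraph LocalEvent object] + [SafeGraph]
  take RemoteProxy:  [RemoteProxy TinyActor SecureActor AsyncIndex LocalEvent object] + [SafeGraph LocalEvent object] + [SafeGraph]
  take TinyActor:  [TinyActor SecureActor AsyncIndex LocalEvent object] + [SafeGraph LocalEvent object] + [SafeGraph]
  take SecureActor:  [SecureActor AsyncIndex LocalEvent object] + [SafeGraph LocalEvent object] + [SafeGraph]
  take AsyncIndex:  [AsyncIndex LocalEvent object] + [SafeGraph LocalEvent object] + [SafeGraph]
  take SafeGraph:  [LocalEvent object] + [SafeGraph LocalEvent object] + [SafeGraph]
  take LocalEvent:  [LocalEvent object] + [LocalEvent object]
  take object:  [object] + [object]
MRO: SmartView FrozenEvent AsyncStore TinyRecord RemoteProxy TinyActor SecureActor AsyncIndex SafeGraph LocalEvent object
FrozenEvent sits at index 1.

1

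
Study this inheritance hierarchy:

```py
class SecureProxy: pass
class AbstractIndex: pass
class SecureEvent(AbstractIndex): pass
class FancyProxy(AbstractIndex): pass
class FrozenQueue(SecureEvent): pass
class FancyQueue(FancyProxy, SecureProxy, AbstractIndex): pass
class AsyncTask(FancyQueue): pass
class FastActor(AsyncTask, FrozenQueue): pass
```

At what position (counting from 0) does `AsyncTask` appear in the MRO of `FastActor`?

1

L[FastActor] = FastActor + merge(L[AsyncTask], L[FrozenQueue], [AsyncTask FrozenQueue])
  take AsyncTask:  [AsyncTask FancyQueue FancyProxy SecureProxy AbstractIndex object] + [FrozenQueue SecureEvent AbstractIndex object] + [AsyncTask FrozenQueue]
  take FancyQueue:  [FancyQueue FancyProxy SecureProxy AbstractIndex object] + [FrozenQueue SecureEvent AbstractIndex object] + [FrozenQueue]
  take FancyProxy:  [FancyProxy SecureProxy AbstractIndex object] + [FrozenQueue SecureEvent AbstractIndex object] + [FrozenQueue]
  take SecureProxy:  [SecureProxy AbstractIndex object] + [FrozenQueue SecureEvent AbstractIndex object] + [FrozenQueue]
  take FrozenQueue:  [AbstractIndex object] + [FrozenQueue SecureEvent AbstractIndex object] + [FrozenQueue]
  take SecureEvent:  [AbstractIndex object] + [SecureEvent AbstractIndex object]
  take AbstractIndex:  [AbstractIndex object] + [AbstractIndex object]
  take object:  [object] + [object]
MRO: FastActor AsyncTask FancyQueue FancyProxy SecureProxy FrozenQueue SecureEvent AbstractIndex object
AsyncTask sits at index 1.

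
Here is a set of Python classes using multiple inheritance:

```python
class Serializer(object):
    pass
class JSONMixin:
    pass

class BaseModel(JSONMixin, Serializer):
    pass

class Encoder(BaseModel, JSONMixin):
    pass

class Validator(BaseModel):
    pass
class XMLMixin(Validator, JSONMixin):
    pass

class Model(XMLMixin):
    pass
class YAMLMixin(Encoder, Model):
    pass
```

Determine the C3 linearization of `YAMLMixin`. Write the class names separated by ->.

YAMLMixin -> Encoder -> Model -> XMLMixin -> Validator -> BaseModel -> JSONMixin -> Serializer -> object

L[YAMLMixin] = YAMLMixin + merge(L[Encoder], L[Model], [Encoder Model])
  take Encoder:  [Encoder BaseModel JSONMixin Serializer object] + [Model XMLMixin Validator BaseModel JSONMixin Serializer object] + [Encoder Model]
  take Model:  [BaseModel JSONMixin Serializer object] + [Model XMLMixin Validator BaseModel JSONMixin Serializer object] + [Model]
  take XMLMixin:  [BaseModel JSONMixin Serializer object] + [XMLMixin Validator BaseModel JSONMixin Serializer object]
  take Validator:  [BaseModel JSONMixin Serializer object] + [Validator BaseModel JSONMixin Serializer object]
  take BaseModel:  [BaseModel JSONMixin Serializer object] + [BaseModel JSONMixin Serializer object]
  take JSONMixin:  [JSONMixin Serializer object] + [JSONMixin Serializer object]
  take Serializer:  [Serializer object] + [Serializer object]
  take object:  [object] + [object]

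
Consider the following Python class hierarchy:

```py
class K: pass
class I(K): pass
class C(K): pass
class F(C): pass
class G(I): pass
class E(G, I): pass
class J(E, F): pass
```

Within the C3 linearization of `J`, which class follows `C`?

K

L[J] = J + merge(L[E], L[F], [E F])
  take E:  [E G I K object] + [F C K object] + [E F]
  take G:  [G I K object] + [F C K object] + [F]
  take I:  [I K object] + [F C K object] + [F]
  take F:  [K object] + [F C K object] + [F]
  take C:  [K object] + [C K object]
  take K:  [K object] + [K object]
  take object:  [object] + [object]
MRO: J E G I F C K object
C is at position 5; next is K.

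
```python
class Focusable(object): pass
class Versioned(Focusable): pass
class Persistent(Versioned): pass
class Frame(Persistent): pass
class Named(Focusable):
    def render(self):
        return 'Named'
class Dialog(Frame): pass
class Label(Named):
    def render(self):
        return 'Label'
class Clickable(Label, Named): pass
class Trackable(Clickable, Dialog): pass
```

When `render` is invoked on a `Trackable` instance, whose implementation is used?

L[Trackable] = Trackable + merge(L[Clickable], L[Dialog], [Clickable Dialog])
  take Clickable:  [Clickable Label Named Focusable object] + [Dialog Frame Persistent Versioned Focusable object] + [Clickable Dialog]
  take Label:  [Label Named Focusable object] + [Dialog Frame Persistent Versioned Focusable object] + [Dialog]
  take Named:  [Named Focusable object] + [Dialog Frame Persistent Versioned Focusable object] + [Dialog]
  take Dialog:  [Focusable object] + [Dialog Frame Persistent Versioned Focusable object] + [Dialog]
  take Frame:  [Focusable object] + [Frame Persistent Versioned Focusable object]
  take Persistent:  [Focusable object] + [Persistent Versioned Focusable object]
  take Versioned:  [Focusable object] + [Versioned Focusable object]
  take Focusable:  [Focusable object] + [Focusable object]
  take object:  [object] + [object]
MRO: Trackable Clickable Label Named Dialog Frame Persistent Versioned Focusable object
render is defined in: Label, Named. First along the MRO is Label.

Label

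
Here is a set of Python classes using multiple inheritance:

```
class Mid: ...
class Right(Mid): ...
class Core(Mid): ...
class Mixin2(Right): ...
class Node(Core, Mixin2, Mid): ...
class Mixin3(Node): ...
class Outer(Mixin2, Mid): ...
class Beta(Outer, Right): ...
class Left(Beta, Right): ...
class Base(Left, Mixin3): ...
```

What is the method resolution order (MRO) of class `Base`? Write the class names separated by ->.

L[Base] = Base + merge(L[Left], L[Mixin3], [Left Mixin3])
  take Left:  [Left Beta Outer Mixin2 Right Mid object] + [Mixin3 Node Core Mixin2 Right Mid object] + [Left Mixin3]
  take Beta:  [Beta Outer Mixin2 Right Mid object] + [Mixin3 Node Core Mixin2 Right Mid object] + [Mixin3]
  take Outer:  [Outer Mixin2 Right Mid object] + [Mixin3 Node Core Mixin2 Right Mid object] + [Mixin3]
  take Mixin3:  [Mixin2 Right Mid object] + [Mixin3 Node Core Mixin2 Right Mid object] + [Mixin3]
  take Node:  [Mixin2 Right Mid object] + [Node Core Mixin2 Right Mid object]
  take Core:  [Mixin2 Right Mid object] + [Core Mixin2 Right Mid object]
  take Mixin2:  [Mixin2 Right Mid object] + [Mixin2 Right Mid object]
  take Right:  [Right Mid object] + [Right Mid object]
  take Mid:  [Mid object] + [Mid object]
  take object:  [object] + [object]

Base -> Left -> Beta -> Outer -> Mixin3 -> Node -> Core -> Mixin2 -> Right -> Mid -> object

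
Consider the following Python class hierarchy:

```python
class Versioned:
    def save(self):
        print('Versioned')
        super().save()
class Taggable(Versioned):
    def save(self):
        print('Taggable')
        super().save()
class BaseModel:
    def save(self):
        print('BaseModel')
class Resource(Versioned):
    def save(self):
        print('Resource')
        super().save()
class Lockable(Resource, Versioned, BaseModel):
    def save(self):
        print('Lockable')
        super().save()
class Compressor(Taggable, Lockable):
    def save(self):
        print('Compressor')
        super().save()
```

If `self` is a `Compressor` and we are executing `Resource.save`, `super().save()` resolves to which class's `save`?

Versioned

L[Compressor] = Compressor + merge(L[Taggable], L[Lockable], [Taggable Lockable])
  take Taggable:  [Taggable Versioned object] + [Lockable Resource Versioned BaseModel object] + [Taggable Lockable]
  take Lockable:  [Versioned object] + [Lockable Resource Versioned BaseModel object] + [Lockable]
  take Resource:  [Versioned object] + [Resource Versioned BaseModel object]
  take Versioned:  [Versioned object] + [Versioned BaseModel object]
  take BaseModel:  [object] + [BaseModel object]
  take object:  [object] + [object]
MRO: Compressor Taggable Lockable Resource Versioned BaseModel object
super() in Resource.save on a Compressor instance goes to the class after Resource in Compressor's MRO: Versioned.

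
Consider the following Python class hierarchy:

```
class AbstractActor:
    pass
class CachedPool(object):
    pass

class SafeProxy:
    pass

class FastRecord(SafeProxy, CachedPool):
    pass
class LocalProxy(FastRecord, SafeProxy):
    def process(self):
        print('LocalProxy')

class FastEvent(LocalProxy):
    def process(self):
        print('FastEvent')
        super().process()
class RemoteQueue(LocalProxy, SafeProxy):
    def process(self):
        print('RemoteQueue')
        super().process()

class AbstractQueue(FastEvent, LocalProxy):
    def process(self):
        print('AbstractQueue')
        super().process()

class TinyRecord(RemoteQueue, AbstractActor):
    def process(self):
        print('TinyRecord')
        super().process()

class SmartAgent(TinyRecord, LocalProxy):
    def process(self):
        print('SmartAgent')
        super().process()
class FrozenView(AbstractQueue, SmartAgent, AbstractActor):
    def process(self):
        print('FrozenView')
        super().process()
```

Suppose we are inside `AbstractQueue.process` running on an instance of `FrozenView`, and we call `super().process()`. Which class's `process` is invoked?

FastEvent

L[FrozenView] = FrozenView + merge(L[AbstractQueue], L[SmartAgent], L[AbstractActor], [AbstractQueue SmartAgent AbstractActor])
  take AbstractQueue:  [AbstractQueue FastEvent LocalProxy FastRecord SafeProxy CachedPool object] + [SmartAgent TinyRecord RemoteQueue LocalProxy FastRecord SafeProxy CachedPool AbstractActor object] + [AbstractActor object] + [AbstractQueue SmartAgent AbstractActor]
  take FastEvent:  [FastEvent LocalProxy FastRecord SafeProxy CachedPool object] + [SmartAgent TinyRecord RemoteQueue LocalProxy FastRecord SafeProxy CachedPool AbstractActor object] + [AbstractActor object] + [SmartAgent AbstractActor]
  take SmartAgent:  [LocalProxy FastRecord SafeProxy CachedPool object] + [SmartAgent TinyRecord RemoteQueue LocalProxy FastRecord SafeProxy CachedPool AbstractActor object] + [AbstractActor object] + [SmartAgent AbstractActor]
  take TinyRecord:  [LocalProxy FastRecord SafeProxy CachedPool object] + [TinyRecord RemoteQueue LocalProxy FastRecord SafeProxy CachedPool AbstractActor object] + [AbstractActor object] + [AbstractActor]
  take RemoteQueue:  [LocalProxy FastRecord SafeProxy CachedPool object] + [RemoteQueue LocalProxy FastRecord SafeProxy CachedPool AbstractActor object] + [AbstractActor object] + [AbstractActor]
  take LocalProxy:  [LocalProxy FastRecord SafeProxy CachedPool object] + [LocalProxy FastRecord SafeProxy CachedPool AbstractActor object] + [AbstractActor object] + [AbstractActor]
  take FastRecord:  [FastRecord SafeProxy CachedPool object] + [FastRecord SafeProxy CachedPool AbstractActor object] + [AbstractActor object] + [AbstractActor]
  take SafeProxy:  [SafeProxy CachedPool object] + [SafeProxy CachedPool AbstractActor object] + [AbstractActor object] + [AbstractActor]
  take CachedPool:  [CachedPool object] + [CachedPool AbstractActor object] + [AbstractActor object] + [AbstractActor]
  take AbstractActor:  [object] + [AbstractActor object] + [AbstractActor object] + [AbstractActor]
  take object:  [object] + [object] + [object]
MRO: FrozenView AbstractQueue FastEvent SmartAgent TinyRecord RemoteQueue LocalProxy FastRecord SafeProxy CachedPool AbstractActor object
super() in AbstractQueue.process on a FrozenView instance goes to the class after AbstractQueue in FrozenView's MRO: FastEvent.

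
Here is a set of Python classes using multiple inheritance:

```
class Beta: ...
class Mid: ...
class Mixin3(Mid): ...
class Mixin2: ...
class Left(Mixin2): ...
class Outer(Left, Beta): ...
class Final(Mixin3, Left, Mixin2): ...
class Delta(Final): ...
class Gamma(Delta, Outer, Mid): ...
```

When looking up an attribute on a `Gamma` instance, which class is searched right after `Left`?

Mixin2

L[Gamma] = Gamma + merge(L[Delta], L[Outer], L[Mid], [Delta Outer Mid])
  take Delta:  [Delta Final Mixin3 Mid Left Mixin2 object] + [Outer Left Mixin2 Beta object] + [Mid object] + [Delta Outer Mid]
  take Final:  [Final Mixin3 Mid Left Mixin2 object] + [Outer Left Mixin2 Beta object] + [Mid object] + [Outer Mid]
  take Mixin3:  [Mixin3 Mid Left Mixin2 object] + [Outer Left Mixin2 Beta object] + [Mid object] + [Outer Mid]
  take Outer:  [Mid Left Mixin2 object] + [Outer Left Mixin2 Beta object] + [Mid object] + [Outer Mid]
  take Mid:  [Mid Left Mixin2 object] + [Left Mixin2 Beta object] + [Mid object] + [Mid]
  take Left:  [Left Mixin2 object] + [Left Mixin2 Beta object] + [object]
  take Mixin2:  [Mixin2 object] + [Mixin2 Beta object] + [object]
  take Beta:  [object] + [Beta object] + [object]
  take object:  [object] + [object] + [object]
MRO: Gamma Delta Final Mixin3 Outer Mid Left Mixin2 Beta object
Left is at position 6; next is Mixin2.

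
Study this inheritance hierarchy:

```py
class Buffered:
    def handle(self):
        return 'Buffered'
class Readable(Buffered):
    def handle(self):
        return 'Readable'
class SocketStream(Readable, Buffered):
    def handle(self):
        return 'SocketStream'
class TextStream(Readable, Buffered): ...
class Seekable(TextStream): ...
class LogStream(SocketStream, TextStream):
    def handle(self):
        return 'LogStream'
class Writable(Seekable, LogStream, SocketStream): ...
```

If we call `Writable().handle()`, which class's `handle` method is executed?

L[Writable] = Writable + merge(L[Seekable], L[LogStream], L[SocketStream], [Seekable LogStream SocketStream])
  take Seekable:  [Seekable TextStream Readable Buffered object] + [LogStream SocketStream TextStream Readable Buffered object] + [SocketStream Readable Buffered object] + [Seekable LogStream SocketStream]
  take LogStream:  [TextStream Readable Buffered object] + [LogStream SocketStream TextStream Readable Buffered object] + [SocketStream Readable Buffered object] + [LogStream SocketStream]
  take SocketStream:  [TextStream Readable Buffered object] + [SocketStream TextStream Readable Buffered object] + [SocketStream Readable Buffered object] + [SocketStream]
  take TextStream:  [TextStream Readable Buffered object] + [TextStream Readable Buffered object] + [Readable Buffered object]
  take Readable:  [Readable Buffered object] + [Readable Buffered object] + [Readable Buffered object]
  take Buffered:  [Buffered object] + [Buffered object] + [Buffered object]
  take object:  [object] + [object] + [object]
MRO: Writable Seekable LogStream SocketStream TextStream Readable Buffered object
handle is defined in: Buffered, LogStream, Readable, SocketStream. First along the MRO is LogStream.

LogStream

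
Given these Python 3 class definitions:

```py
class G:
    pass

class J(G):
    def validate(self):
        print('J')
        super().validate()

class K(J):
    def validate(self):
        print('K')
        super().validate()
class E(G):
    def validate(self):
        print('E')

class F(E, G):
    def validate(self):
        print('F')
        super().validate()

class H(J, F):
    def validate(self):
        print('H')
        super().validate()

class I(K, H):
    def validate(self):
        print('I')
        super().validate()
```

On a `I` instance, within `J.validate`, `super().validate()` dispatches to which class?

L[I] = I + merge(L[K], L[H], [K H])
  take K:  [K J G object] + [H J F E G object] + [K H]
  take H:  [J G object] + [H J F E G object] + [H]
  take J:  [J G object] + [J F E G object]
  take F:  [G object] + [F E G object]
  take E:  [G object] + [E G object]
  take G:  [G object] + [G object]
  take object:  [object] + [object]
MRO: I K H J F E G object
super() in J.validate on a I instance goes to the class after J in I's MRO: F.

F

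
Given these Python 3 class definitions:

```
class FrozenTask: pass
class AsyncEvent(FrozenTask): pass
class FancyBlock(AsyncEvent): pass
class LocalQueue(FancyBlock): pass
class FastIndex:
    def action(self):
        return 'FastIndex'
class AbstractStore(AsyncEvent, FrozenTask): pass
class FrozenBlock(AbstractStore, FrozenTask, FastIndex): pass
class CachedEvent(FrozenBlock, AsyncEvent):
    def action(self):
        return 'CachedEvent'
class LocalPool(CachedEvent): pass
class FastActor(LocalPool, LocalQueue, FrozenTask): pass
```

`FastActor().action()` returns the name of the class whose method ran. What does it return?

L[FastActor] = FastActor + merge(L[LocalPool], L[LocalQueue], L[FrozenTask], [LocalPool LocalQueue FrozenTask])
  take LocalPool:  [LocalPool CachedEvent FrozenBlock AbstractStore AsyncEvent FrozenTask FastIndex object] + [LocalQueue FancyBlock AsyncEvent FrozenTask object] + [FrozenTask object] + [LocalPool LocalQueue FrozenTask]
  take CachedEvent:  [CachedEvent FrozenBlock AbstractStore AsyncEvent FrozenTask FastIndex object] + [LocalQueue FancyBlock AsyncEvent FrozenTask object] + [FrozenTask object] + [LocalQueue FrozenTask]
  take FrozenBlock:  [FrozenBlock AbstractStore AsyncEvent FrozenTask FastIndex object] + [LocalQueue FancyBlock AsyncEvent FrozenTask object] + [FrozenTask object] + [LocalQueue FrozenTask]
  take AbstractStore:  [AbstractStore AsyncEvent FrozenTask FastIndex object] + [LocalQueue FancyBlock AsyncEvent FrozenTask object] + [FrozenTask object] + [LocalQueue FrozenTask]
  take LocalQueue:  [AsyncEvent FrozenTask FastIndex object] + [LocalQueue FancyBlock AsyncEvent FrozenTask object] + [FrozenTask object] + [LocalQueue FrozenTask]
  take FancyBlock:  [AsyncEvent FrozenTask FastIndex object] + [FancyBlock AsyncEvent FrozenTask object] + [FrozenTask object] + [FrozenTask]
  take AsyncEvent:  [AsyncEvent FrozenTask FastIndex object] + [AsyncEvent FrozenTask object] + [FrozenTask object] + [FrozenTask]
  take FrozenTask:  [FrozenTask FastIndex object] + [FrozenTask object] + [FrozenTask object] + [FrozenTask]
  take FastIndex:  [FastIndex object] + [object] + [object]
  take object:  [object] + [object] + [object]
MRO: FastActor LocalPool CachedEvent FrozenBlock AbstractStore LocalQueue FancyBlock AsyncEvent FrozenTask FastIndex object
action is defined in: CachedEvent, FastIndex. First along the MRO is CachedEvent.

CachedEvent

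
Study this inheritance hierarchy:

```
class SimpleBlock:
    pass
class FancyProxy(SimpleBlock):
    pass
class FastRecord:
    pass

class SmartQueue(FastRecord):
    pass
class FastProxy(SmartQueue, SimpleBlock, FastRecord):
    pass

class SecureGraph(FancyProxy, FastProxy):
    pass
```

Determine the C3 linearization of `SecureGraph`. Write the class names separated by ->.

L[SecureGraph] = SecureGraph + merge(L[FancyProxy], L[FastProxy], [FancyProxy FastProxy])
  take FancyProxy:  [FancyProxy SimpleBlock object] + [FastProxy SmartQueue SimpleBlock FastRecord object] + [FancyProxy FastProxy]
  take FastProxy:  [SimpleBlock object] + [FastProxy SmartQueue SimpleBlock FastRecord object] + [FastProxy]
  take SmartQueue:  [SimpleBlock object] + [SmartQueue SimpleBlock FastRecord object]
  take SimpleBlock:  [SimpleBlock object] + [SimpleBlock FastRecord object]
  take FastRecord:  [object] + [FastRecord object]
  take object:  [object] + [object]

SecureGraph -> FancyProxy -> FastProxy -> SmartQueue -> SimpleBlock -> FastRecord -> object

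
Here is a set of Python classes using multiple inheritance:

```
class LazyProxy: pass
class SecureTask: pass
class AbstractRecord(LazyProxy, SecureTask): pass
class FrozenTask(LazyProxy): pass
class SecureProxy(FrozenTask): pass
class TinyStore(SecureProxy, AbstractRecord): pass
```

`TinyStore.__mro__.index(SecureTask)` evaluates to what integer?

L[TinyStore] = TinyStore + merge(L[SecureProxy], L[AbstractRecord], [SecureProxy AbstractRecord])
  take SecureProxy:  [SecureProxy FrozenTask LazyProxy object] + [AbstractRecord LazyProxy SecureTask object] + [SecureProxy AbstractRecord]
  take FrozenTask:  [FrozenTask LazyProxy object] + [AbstractRecord LazyProxy SecureTask object] + [AbstractRecord]
  take AbstractRecord:  [LazyProxy object] + [AbstractRecord LazyProxy SecureTask object] + [AbstractRecord]
  take LazyProxy:  [LazyProxy object] + [LazyProxy SecureTask object]
  take SecureTask:  [object] + [SecureTask object]
  take object:  [object] + [object]
MRO: TinyStore SecureProxy FrozenTask AbstractRecord LazyProxy SecureTask object
SecureTask sits at index 5.

5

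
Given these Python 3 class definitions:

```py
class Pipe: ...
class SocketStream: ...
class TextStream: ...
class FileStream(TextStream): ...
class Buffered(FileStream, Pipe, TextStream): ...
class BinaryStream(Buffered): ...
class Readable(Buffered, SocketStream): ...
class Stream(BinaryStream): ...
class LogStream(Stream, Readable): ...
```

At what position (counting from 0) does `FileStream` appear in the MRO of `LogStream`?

L[LogStream] = LogStream + merge(L[Stream], L[Readable], [Stream Readable])
  take Stream:  [Stream BinaryStream Buffered FileStream Pipe TextStream object] + [Readable Buffered FileStream Pipe TextStream SocketStream object] + [Stream Readable]
  take BinaryStream:  [BinaryStream Buffered FileStream Pipe TextStream object] + [Readable Buffered FileStream Pipe TextStream SocketStream object] + [Readable]
  take Readable:  [Buffered FileStream Pipe TextStream object] + [Readable Buffered FileStream Pipe TextStream SocketStream object] + [Readable]
  take Buffered:  [Buffered FileStream Pipe TextStream object] + [Buffered FileStream Pipe TextStream SocketStream object]
  take FileStream:  [FileStream Pipe TextStream object] + [FileStream Pipe TextStream SocketStream object]
  take Pipe:  [Pipe TextStream object] + [Pipe TextStream SocketStream object]
  take TextStream:  [TextStream object] + [TextStream SocketStream object]
  take SocketStream:  [object] + [SocketStream object]
  take object:  [object] + [object]
MRO: LogStream Stream BinaryStream Readable Buffered FileStream Pipe TextStream SocketStream object
FileStream sits at index 5.

5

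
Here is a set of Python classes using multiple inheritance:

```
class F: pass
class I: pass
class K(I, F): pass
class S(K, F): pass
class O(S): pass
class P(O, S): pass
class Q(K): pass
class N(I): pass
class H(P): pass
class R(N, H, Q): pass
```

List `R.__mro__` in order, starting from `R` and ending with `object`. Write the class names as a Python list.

L[R] = R + merge(L[N], L[H], L[Q], [N H Q])
  take N:  [N I object] + [H P O S K I F object] + [Q K I F object] + [N H Q]
  take H:  [I object] + [H P O S K I F object] + [Q K I F object] + [H Q]
  take P:  [I object] + [P O S K I F object] + [Q K I F object] + [Q]
  take O:  [I object] + [O S K I F object] + [Q K I F object] + [Q]
  take S:  [I object] + [S K I F object] + [Q K I F object] + [Q]
  take Q:  [I object] + [K I F object] + [Q K I F object] + [Q]
  take K:  [I object] + [K I F object] + [K I F object]
  take I:  [I object] + [I F object] + [I F object]
  take F:  [object] + [F object] + [F object]
  take object:  [object] + [object] + [object]

[R, N, H, P, O, S, Q, K, I, F, object]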